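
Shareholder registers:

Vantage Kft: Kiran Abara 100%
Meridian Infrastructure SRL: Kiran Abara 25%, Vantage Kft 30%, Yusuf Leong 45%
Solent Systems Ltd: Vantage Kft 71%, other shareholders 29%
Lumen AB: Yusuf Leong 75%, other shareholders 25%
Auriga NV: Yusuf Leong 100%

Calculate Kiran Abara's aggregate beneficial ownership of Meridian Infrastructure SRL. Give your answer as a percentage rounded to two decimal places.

Kiran reaches Meridian along 2 paths.
Direct stake: 25% = 25%.
Via Vantage: 100% × 30% = 30%.
Total: 25% + 30% = 55%.
Rounded: 55.00%.

55.00%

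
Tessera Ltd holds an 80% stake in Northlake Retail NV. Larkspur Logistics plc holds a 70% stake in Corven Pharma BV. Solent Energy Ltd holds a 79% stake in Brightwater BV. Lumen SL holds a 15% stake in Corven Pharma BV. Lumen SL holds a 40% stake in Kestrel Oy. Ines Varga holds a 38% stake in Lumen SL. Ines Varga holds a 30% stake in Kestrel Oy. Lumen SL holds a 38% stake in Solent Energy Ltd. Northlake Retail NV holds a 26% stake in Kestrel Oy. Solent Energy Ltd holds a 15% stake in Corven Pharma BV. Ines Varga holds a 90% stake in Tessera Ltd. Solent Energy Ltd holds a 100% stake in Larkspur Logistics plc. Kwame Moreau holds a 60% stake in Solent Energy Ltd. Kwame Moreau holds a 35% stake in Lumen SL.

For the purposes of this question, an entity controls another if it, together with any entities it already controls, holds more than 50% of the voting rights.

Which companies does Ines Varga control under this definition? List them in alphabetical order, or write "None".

Kestrel Oy, Northlake Retail NV, Tessera Ltd

Ines holds 90% of Tessera, so Ines controls Tessera.
Tessera holds 80% of Northlake, so Ines controls Northlake.
Ines and Northlake together hold 30% + 26% = 56% of Kestrel, so Ines controls Kestrel.
No other company's threshold is met.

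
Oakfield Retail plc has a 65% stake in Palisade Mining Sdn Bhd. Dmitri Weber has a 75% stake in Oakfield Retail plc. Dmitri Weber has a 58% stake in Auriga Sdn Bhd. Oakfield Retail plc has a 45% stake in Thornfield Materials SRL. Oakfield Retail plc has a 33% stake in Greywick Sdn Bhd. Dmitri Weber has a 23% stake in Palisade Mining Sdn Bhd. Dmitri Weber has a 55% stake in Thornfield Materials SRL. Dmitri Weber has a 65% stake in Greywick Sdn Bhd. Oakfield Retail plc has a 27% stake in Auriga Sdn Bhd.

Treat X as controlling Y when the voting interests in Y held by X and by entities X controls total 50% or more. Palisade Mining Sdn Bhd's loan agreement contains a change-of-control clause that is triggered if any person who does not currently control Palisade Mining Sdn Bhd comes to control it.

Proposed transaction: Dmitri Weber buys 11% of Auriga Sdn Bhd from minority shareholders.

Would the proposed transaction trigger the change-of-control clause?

No

The purchase changes only Dmitri's holdings, so Dmitri is the only person who could newly come to control Palisade.
Dmitri holds 75% of Oakfield, so Dmitri controls Oakfield.
Dmitri and Oakfield together hold 23% + 65% = 88% of Palisade, so Dmitri controls Palisade.
So Dmitri already controls Palisade before the transaction.
After the purchase, Dmitri's direct stake in Auriga rises to 58% + 11% = 69%.
Dmitri controlled Palisade already, so this is not a new person acquiring control; every other person's position is unchanged or reduced.
No new person acquires control, so the clause is not triggered.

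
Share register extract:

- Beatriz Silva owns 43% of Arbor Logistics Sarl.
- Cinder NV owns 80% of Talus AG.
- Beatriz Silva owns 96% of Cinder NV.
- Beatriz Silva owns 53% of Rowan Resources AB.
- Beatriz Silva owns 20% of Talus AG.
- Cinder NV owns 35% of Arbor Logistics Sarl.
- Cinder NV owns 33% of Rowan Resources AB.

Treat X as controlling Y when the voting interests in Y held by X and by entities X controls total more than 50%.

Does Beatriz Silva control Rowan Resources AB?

Beatriz holds 96% of Cinder, so Beatriz controls Cinder.
Cinder and Beatriz together hold 33% + 53% = 86% of Rowan, so Beatriz controls Rowan.

Yes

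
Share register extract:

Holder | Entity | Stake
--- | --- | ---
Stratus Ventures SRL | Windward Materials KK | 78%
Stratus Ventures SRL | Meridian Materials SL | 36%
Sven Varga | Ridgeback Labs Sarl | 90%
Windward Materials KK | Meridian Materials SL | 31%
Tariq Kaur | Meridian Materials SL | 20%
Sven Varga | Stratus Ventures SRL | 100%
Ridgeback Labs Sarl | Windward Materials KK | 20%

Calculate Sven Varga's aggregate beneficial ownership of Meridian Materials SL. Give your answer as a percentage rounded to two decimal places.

Sven reaches Meridian along 3 paths.
Via Stratus: 100% × 36% = 36%.
Via Ridgeback → Windward: 90% × 20% × 31% = 5.58%.
Via Stratus → Windward: 100% × 78% × 31% = 24.18%.
Total: 36% + 5.58% + 24.18% = 65.76%.

65.76%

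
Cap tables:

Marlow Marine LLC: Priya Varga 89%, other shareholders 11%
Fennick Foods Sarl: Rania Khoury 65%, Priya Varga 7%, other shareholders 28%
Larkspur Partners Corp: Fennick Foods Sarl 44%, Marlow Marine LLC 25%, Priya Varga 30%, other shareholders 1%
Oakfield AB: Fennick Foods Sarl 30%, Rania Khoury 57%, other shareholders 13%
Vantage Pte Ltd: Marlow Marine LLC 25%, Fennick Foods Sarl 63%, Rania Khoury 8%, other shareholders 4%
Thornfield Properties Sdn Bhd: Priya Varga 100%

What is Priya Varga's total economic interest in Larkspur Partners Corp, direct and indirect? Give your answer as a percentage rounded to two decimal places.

Priya reaches Larkspur along 3 paths.
Via Fennick: 7% × 44% = 3.08%.
Via Marlow: 89% × 25% = 22.25%.
Direct stake: 30% = 30%.
Total: 3.08% + 22.25% + 30% = 55.33%.

55.33%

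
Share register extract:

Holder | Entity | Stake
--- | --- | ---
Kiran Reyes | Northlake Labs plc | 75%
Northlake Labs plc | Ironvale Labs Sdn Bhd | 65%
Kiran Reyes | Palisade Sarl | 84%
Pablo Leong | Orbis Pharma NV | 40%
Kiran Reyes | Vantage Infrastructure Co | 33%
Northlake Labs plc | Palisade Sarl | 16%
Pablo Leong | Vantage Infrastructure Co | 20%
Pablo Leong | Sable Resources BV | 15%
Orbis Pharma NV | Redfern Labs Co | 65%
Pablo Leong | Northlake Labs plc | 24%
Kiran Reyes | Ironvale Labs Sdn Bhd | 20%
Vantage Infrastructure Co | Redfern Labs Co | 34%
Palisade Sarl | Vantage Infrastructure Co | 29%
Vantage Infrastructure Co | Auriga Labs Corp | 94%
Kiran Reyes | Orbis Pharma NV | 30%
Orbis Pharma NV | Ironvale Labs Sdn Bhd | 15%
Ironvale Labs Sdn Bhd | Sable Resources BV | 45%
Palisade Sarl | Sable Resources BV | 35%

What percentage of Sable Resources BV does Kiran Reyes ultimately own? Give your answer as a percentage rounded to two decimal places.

66.56%

Kiran reaches Sable along 5 paths.
Via Ironvale: 20% × 45% = 9%.
Via Northlake → Ironvale: 75% × 65% × 45% = 21.9375%.
Via Orbis → Ironvale: 30% × 15% × 45% = 2.025%.
Via Northlake → Palisade: 75% × 16% × 35% = 4.2%.
Via Palisade: 84% × 35% = 29.4%.
Total: 9% + 21.9375% + 2.025% + 4.2% + 29.4% = 66.5625%.
Rounded: 66.56%.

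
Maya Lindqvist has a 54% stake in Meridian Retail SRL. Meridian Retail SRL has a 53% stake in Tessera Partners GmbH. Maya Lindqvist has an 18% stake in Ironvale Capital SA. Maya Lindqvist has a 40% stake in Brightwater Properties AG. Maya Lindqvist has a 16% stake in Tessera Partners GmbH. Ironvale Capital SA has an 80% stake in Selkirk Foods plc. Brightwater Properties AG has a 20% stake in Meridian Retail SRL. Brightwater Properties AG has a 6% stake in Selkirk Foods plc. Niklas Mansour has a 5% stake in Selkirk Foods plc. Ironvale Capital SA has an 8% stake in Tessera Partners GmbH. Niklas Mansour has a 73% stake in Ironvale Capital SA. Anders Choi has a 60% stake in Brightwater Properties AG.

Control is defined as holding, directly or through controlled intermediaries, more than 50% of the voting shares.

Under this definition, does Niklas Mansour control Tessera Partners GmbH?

Niklas holds 73% of Ironvale, so Niklas controls Ironvale.
Ironvale and Niklas together hold 80% + 5% = 85% of Selkirk, so Niklas controls Selkirk.
In Tessera, Niklas's side holds only 8%, not > 50%.
So Niklas does not control Tessera.

No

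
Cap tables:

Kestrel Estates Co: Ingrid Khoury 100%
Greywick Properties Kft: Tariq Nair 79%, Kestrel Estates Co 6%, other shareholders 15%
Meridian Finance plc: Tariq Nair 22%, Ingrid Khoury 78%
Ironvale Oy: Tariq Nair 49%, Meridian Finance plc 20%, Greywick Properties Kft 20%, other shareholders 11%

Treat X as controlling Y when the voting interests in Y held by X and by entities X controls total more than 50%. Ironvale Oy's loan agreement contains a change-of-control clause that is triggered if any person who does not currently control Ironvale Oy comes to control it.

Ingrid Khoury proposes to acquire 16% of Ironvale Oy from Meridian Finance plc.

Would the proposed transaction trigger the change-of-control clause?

The purchase adds only to Ingrid's holdings (Meridian's stake shrinks), so Ingrid is the only person who could newly come to control Ironvale.
Ingrid holds 100% of Kestrel, so Ingrid controls Kestrel.
Ingrid holds 78% of Meridian, so Ingrid controls Meridian.
In Ironvale, Ingrid's side holds only 20%, not > 50%.
So before the transaction, Ingrid does not control Ironvale.
After the purchase, Ingrid holds 16% of Ironvale directly, and Meridian's stake falls to 4%.
After the transaction, Ingrid's side holds 4% + 16% = 20% of Ironvale, not > 50%, so Ingrid still does not control Ironvale.
No new person acquires control, so the clause is not triggered.

No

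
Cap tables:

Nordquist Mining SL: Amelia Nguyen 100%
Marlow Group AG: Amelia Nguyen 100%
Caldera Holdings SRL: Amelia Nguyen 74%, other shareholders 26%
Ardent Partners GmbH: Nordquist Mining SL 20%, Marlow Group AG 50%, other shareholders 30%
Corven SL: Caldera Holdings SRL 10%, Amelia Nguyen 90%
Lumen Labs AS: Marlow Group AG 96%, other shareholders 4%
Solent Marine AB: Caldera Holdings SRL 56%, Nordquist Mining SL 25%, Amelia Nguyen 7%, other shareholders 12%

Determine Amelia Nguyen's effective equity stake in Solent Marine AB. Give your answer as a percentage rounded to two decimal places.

73.44%

Amelia reaches Solent along 3 paths.
Via Caldera: 74% × 56% = 41.44%.
Via Nordquist: 100% × 25% = 25%.
Direct stake: 7% = 7%.
Total: 41.44% + 25% + 7% = 73.44%.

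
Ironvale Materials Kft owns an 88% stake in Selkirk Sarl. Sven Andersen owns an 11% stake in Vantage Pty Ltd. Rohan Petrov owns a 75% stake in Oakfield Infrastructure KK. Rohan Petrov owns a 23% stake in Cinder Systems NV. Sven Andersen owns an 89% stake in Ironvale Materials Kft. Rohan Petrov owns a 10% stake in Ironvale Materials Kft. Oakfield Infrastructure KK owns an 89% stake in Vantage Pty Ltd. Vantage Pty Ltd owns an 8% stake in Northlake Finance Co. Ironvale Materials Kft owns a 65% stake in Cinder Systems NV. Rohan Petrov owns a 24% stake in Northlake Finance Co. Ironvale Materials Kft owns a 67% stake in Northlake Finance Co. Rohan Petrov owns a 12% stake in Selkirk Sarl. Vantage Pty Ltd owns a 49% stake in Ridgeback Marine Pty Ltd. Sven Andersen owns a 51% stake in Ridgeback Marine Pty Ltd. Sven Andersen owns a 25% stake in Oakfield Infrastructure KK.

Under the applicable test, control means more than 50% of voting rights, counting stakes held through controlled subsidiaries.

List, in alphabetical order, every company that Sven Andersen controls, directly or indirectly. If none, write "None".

Cinder Systems NV, Ironvale Materials Kft, Northlake Finance Co, Ridgeback Marine Pty Ltd, Selkirk Sarl

Sven holds 89% of Ironvale, so Sven controls Ironvale.
Ironvale holds 88% of Selkirk, so Sven controls Selkirk.
Sven holds 51% of Ridgeback, so Sven controls Ridgeback.
Ironvale holds 65% of Cinder, so Sven controls Cinder.
Ironvale holds 67% of Northlake, so Sven controls Northlake.
No other company's threshold is met.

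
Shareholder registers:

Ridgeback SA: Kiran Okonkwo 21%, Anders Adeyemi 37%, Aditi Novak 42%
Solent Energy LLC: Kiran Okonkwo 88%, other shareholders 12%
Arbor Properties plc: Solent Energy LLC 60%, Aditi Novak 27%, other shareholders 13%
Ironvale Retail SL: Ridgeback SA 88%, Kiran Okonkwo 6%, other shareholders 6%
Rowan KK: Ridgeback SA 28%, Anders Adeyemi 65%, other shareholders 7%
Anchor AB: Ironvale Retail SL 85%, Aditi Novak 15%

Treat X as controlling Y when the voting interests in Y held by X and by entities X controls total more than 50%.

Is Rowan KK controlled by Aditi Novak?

No

Aditi's largest direct stake is 42% in Ridgeback, which does not meet the threshold, so Aditi controls no company.
Neither Aditi nor any entity Aditi controls holds any voting interest in Rowan.
So Aditi does not control Rowan.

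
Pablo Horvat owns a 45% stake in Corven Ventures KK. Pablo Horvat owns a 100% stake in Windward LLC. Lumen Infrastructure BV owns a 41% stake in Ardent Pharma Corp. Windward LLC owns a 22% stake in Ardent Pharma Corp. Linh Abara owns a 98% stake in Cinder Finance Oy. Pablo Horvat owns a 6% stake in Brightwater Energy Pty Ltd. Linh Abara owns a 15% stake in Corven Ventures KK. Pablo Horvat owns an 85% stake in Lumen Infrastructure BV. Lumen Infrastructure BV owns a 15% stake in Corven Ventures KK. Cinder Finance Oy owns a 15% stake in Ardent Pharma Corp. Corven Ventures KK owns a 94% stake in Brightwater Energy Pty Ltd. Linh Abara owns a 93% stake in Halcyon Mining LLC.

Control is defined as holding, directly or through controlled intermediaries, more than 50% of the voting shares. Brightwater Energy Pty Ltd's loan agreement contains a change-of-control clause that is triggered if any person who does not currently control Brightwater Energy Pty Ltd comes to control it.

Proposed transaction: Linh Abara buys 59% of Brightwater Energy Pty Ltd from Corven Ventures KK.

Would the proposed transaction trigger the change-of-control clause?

The purchase adds only to Linh's holdings (Corven's stake shrinks), so Linh is the only person who could newly come to control Brightwater.
Linh holds 98% of Cinder, so Linh controls Cinder.
Linh holds 93% of Halcyon, so Linh controls Halcyon.
Neither Linh nor any entity Linh controls holds any voting interest in Brightwater.
So before the transaction, Linh does not control Brightwater.
After the purchase, Linh holds 59% of Brightwater directly, and Corven's stake falls to 35%.
Linh holds 59% of Brightwater, so Linh controls Brightwater.
Linh did not control Brightwater before and does after, so the clause is triggered.

Yes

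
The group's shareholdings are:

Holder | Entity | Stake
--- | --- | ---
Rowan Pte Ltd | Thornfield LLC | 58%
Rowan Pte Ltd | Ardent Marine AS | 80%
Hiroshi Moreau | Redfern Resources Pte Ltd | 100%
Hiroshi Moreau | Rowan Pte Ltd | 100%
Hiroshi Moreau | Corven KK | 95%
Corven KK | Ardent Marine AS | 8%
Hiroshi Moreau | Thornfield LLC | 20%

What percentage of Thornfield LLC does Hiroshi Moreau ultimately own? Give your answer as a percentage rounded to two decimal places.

78.00%

Hiroshi reaches Thornfield along 2 paths.
Via Rowan: 100% × 58% = 58%.
Direct stake: 20% = 20%.
Total: 58% + 20% = 78%.
Rounded: 78.00%.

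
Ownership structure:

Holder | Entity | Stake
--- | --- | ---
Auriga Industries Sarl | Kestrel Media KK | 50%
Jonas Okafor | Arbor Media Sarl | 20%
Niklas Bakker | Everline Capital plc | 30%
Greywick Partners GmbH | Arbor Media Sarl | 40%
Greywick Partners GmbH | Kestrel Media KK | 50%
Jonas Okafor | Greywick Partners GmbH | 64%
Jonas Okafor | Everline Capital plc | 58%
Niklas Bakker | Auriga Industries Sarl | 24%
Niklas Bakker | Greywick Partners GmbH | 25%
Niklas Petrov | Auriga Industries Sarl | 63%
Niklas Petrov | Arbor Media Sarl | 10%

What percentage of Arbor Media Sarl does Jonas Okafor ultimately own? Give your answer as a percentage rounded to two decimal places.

Jonas reaches Arbor along 2 paths.
Direct stake: 20% = 20%.
Via Greywick: 64% × 40% = 25.6%.
Total: 20% + 25.6% = 45.6%.
Rounded: 45.60%.

45.60%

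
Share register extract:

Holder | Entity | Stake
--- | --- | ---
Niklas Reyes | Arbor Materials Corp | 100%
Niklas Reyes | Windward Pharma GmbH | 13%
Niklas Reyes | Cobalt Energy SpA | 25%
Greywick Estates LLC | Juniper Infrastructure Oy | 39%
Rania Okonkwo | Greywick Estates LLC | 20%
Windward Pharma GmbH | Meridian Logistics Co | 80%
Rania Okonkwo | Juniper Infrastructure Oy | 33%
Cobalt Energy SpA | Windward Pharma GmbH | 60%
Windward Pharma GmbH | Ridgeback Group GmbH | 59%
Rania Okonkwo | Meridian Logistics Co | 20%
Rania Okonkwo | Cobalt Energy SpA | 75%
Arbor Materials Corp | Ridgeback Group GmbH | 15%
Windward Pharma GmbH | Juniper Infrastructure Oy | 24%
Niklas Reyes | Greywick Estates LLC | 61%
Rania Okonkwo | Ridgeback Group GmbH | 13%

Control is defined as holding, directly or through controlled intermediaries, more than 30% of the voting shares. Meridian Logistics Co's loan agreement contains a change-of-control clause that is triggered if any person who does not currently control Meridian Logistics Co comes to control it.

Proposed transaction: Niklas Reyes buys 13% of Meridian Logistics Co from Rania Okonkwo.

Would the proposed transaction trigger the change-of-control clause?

No

The purchase adds only to Niklas's holdings (Rania's stake shrinks), so Niklas is the only person who could newly come to control Meridian.
Niklas holds 100% of Arbor, so Niklas controls Arbor.
Niklas holds 61% of Greywick, so Niklas controls Greywick.
Greywick holds 39% of Juniper, so Niklas controls Juniper.
Neither Niklas nor any entity Niklas controls holds any voting interest in Meridian.
So before the transaction, Niklas does not control Meridian.
After the purchase, Niklas holds 13% of Meridian directly, and Rania's stake falls to 7%.
After the transaction, Niklas's side holds 13% of Meridian, not > 30%, so Niklas still does not control Meridian.
No new person acquires control, so the clause is not triggered.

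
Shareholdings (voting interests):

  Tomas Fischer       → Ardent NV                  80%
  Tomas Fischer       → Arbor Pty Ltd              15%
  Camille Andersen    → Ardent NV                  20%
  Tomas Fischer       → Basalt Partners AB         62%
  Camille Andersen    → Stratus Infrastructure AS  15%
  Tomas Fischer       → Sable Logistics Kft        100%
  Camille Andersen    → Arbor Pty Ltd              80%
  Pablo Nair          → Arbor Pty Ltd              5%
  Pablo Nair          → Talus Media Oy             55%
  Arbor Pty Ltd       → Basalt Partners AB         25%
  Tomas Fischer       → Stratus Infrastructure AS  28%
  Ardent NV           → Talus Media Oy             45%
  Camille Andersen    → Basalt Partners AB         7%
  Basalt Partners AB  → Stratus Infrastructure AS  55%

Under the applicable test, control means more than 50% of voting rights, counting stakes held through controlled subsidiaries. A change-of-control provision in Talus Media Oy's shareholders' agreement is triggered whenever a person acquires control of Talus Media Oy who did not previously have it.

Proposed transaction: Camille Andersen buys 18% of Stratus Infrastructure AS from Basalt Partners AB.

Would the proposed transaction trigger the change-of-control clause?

The purchase adds only to Camille's holdings (Basalt's stake shrinks), so Camille is the only person who could newly come to control Talus.
Camille holds 80% of Arbor, so Camille controls Arbor.
Neither Camille nor any entity Camille controls holds any voting interest in Talus.
So before the transaction, Camille does not control Talus.
After the purchase, Camille's direct stake in Stratus rises to 15% + 18% = 33%, and Basalt's stake falls to 37%.
Camille's side now holds 33% of Stratus, not > 50%, so Camille still does not control Stratus.
After the transaction, neither Camille nor any entity Camille controls holds a voting interest in Talus, so Camille still does not control it.
No new person acquires control, so the clause is not triggered.

No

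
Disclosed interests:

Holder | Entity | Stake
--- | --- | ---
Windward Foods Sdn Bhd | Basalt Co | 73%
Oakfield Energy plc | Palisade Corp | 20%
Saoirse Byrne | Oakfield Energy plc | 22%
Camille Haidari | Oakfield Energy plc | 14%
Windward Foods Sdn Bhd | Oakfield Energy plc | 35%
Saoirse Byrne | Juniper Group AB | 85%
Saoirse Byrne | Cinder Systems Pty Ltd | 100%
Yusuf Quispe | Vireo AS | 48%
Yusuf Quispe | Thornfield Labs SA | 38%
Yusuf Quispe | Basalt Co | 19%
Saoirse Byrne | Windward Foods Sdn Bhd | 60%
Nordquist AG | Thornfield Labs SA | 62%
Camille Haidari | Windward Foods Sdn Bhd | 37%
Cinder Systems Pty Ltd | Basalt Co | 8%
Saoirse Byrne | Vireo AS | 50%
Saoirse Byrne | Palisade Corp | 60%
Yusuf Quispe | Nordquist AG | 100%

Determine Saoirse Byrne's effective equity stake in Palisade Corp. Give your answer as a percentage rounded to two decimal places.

68.60%

Saoirse reaches Palisade along 3 paths.
Direct stake: 60% = 60%.
Via Oakfield: 22% × 20% = 4.4%.
Via Windward → Oakfield: 60% × 35% × 20% = 4.2%.
Total: 60% + 4.4% + 4.2% = 68.6%.
Rounded: 68.60%.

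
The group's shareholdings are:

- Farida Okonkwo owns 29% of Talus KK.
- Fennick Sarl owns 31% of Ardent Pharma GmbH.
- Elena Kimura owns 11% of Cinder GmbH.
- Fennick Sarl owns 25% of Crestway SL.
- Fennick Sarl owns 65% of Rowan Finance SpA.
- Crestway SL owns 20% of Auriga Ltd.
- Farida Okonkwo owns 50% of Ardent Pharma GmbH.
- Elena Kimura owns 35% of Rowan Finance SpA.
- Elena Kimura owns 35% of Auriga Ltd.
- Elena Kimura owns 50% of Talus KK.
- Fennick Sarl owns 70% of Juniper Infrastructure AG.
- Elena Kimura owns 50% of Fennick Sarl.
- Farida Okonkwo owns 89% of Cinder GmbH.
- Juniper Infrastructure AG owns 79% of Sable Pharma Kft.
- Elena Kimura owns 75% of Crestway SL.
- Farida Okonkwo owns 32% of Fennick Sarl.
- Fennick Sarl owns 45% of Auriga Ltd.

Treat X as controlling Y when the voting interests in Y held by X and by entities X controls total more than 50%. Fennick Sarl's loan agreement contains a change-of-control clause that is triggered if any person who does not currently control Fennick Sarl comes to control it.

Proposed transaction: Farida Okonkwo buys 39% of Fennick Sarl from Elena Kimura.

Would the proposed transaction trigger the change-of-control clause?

Yes

The purchase adds only to Farida's holdings (Elena's stake shrinks), so Farida is the only person who could newly come to control Fennick.
Farida holds 89% of Cinder, so Farida controls Cinder.
In Fennick, Farida's side holds only 32%, not > 50%.
So before the transaction, Farida does not control Fennick.
After the purchase, Farida's direct stake in Fennick rises to 32% + 39% = 71%, and Elena's stake falls to 11%.
Farida holds 71% of Fennick, so Farida controls Fennick.
Farida did not control Fennick before and does after, so the clause is triggered.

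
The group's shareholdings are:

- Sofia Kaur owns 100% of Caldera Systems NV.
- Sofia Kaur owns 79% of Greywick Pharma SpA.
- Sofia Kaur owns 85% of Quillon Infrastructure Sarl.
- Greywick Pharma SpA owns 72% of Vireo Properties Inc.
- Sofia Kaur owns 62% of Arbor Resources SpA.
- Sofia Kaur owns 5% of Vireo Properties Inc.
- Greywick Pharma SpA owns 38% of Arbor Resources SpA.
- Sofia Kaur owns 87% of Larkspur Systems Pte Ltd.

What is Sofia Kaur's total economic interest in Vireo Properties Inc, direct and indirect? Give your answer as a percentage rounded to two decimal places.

61.88%

Sofia reaches Vireo along 2 paths.
Via Greywick: 79% × 72% = 56.88%.
Direct stake: 5% = 5%.
Total: 56.88% + 5% = 61.88%.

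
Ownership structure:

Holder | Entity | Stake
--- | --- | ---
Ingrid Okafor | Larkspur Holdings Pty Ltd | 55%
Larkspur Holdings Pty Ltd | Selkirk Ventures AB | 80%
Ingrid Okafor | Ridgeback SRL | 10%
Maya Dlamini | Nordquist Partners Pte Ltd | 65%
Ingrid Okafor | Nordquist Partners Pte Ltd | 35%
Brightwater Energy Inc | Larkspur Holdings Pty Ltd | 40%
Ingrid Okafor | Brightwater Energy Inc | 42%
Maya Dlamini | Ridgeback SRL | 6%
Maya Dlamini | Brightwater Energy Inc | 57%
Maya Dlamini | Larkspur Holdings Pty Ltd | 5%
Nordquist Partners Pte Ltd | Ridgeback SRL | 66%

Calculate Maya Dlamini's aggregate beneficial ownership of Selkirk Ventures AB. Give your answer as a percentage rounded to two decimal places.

22.24%

Maya reaches Selkirk along 2 paths.
Via Brightwater → Larkspur: 57% × 40% × 80% = 18.24%.
Via Larkspur: 5% × 80% = 4%.
Total: 18.24% + 4% = 22.24%.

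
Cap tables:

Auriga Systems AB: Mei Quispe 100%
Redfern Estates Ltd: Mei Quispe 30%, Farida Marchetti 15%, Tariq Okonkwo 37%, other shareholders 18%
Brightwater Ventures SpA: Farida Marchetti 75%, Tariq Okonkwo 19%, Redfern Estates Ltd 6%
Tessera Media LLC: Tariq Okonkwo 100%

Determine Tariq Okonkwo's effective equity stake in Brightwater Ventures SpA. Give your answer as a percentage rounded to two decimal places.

21.22%

Tariq reaches Brightwater along 2 paths.
Direct stake: 19% = 19%.
Via Redfern: 37% × 6% = 2.22%.
Total: 19% + 2.22% = 21.22%.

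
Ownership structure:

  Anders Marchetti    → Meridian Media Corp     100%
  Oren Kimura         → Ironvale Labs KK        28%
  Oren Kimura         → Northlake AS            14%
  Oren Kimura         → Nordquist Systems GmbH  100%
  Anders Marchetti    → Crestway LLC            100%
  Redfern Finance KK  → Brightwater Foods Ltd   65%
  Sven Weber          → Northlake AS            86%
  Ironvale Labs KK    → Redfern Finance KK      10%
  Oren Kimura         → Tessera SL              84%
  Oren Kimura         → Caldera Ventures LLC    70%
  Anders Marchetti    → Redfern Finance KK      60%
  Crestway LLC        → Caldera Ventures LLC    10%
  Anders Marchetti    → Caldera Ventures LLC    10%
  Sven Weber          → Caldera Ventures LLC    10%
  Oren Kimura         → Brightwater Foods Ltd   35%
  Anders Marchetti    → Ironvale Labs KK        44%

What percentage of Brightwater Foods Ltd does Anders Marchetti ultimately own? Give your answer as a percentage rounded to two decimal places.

Anders reaches Brightwater along 2 paths.
Via Ironvale → Redfern: 44% × 10% × 65% = 2.86%.
Via Redfern: 60% × 65% = 39%.
Total: 2.86% + 39% = 41.86%.

41.86%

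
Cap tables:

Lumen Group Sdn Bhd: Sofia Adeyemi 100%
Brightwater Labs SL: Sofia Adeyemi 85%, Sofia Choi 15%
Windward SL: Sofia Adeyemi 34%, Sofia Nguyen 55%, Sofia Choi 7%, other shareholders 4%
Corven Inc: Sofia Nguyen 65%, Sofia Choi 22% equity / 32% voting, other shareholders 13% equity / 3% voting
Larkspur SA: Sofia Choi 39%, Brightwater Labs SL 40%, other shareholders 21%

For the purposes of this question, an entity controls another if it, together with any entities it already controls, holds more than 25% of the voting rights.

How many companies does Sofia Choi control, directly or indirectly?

Sofia Choi holds 32% of Corven, so Sofia Choi controls Corven.
Sofia Choi holds 39% of Larkspur, so Sofia Choi controls Larkspur.
No other company's threshold is met.
Sofia Choi controls 2 companies.

2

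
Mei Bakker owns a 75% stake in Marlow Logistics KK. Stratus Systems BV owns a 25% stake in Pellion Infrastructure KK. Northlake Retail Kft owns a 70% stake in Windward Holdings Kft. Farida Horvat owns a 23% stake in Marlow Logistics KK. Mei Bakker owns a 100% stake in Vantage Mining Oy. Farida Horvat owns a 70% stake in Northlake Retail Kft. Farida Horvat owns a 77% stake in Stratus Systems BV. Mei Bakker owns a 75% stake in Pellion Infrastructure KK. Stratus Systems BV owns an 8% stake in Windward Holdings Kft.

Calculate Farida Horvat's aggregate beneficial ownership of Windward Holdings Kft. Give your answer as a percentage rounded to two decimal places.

55.16%

Farida reaches Windward along 2 paths.
Via Stratus: 77% × 8% = 6.16%.
Via Northlake: 70% × 70% = 49%.
Total: 6.16% + 49% = 55.16%.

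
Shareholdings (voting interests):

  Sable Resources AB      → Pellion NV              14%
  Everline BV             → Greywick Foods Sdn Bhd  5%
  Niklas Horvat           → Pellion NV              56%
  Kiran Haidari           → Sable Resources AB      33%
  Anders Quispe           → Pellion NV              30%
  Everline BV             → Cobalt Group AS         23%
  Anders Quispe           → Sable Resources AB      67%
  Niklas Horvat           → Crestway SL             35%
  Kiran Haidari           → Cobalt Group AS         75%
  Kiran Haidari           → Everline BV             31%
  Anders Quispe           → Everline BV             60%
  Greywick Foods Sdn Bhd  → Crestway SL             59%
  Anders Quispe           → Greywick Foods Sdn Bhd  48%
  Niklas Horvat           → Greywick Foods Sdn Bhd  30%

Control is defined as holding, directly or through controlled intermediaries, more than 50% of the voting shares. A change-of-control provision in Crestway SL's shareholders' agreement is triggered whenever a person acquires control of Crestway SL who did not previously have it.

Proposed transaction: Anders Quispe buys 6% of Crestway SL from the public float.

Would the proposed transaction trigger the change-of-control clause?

No

The purchase changes only Anders's holdings, so Anders is the only person who could newly come to control Crestway.
Anders holds 60% of Everline, so Anders controls Everline.
Anders and Everline together hold 48% + 5% = 53% of Greywick, so Anders controls Greywick.
Greywick holds 59% of Crestway, so Anders controls Crestway.
So Anders already controls Crestway before the transaction.
After the purchase, Anders holds 6% of Crestway directly.
Anders controlled Crestway already, so this is not a new person acquiring control; every other person's position is unchanged or reduced.
No new person acquires control, so the clause is not triggered.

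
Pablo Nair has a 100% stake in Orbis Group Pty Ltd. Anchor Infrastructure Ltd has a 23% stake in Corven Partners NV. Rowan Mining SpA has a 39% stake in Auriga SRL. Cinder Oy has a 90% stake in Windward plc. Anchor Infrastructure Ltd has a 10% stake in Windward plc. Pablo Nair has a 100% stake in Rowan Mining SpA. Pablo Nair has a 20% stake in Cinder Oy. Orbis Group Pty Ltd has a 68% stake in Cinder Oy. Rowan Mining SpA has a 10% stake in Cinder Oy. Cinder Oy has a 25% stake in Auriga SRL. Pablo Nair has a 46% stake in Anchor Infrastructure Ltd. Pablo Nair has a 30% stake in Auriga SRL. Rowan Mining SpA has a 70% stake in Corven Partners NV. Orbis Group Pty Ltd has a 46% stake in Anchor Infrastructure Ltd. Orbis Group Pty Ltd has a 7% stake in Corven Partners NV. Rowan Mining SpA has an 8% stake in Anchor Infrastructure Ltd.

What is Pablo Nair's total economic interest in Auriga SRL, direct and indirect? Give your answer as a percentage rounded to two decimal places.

93.50%

Pablo reaches Auriga along 5 paths.
Via Rowan: 100% × 39% = 39%.
Via Orbis → Cinder: 100% × 68% × 25% = 17%.
Via Rowan → Cinder: 100% × 10% × 25% = 2.5%.
Via Cinder: 20% × 25% = 5%.
Direct stake: 30% = 30%.
Total: 39% + 17% + 2.5% + 5% + 30% = 93.5%.
Rounded: 93.50%.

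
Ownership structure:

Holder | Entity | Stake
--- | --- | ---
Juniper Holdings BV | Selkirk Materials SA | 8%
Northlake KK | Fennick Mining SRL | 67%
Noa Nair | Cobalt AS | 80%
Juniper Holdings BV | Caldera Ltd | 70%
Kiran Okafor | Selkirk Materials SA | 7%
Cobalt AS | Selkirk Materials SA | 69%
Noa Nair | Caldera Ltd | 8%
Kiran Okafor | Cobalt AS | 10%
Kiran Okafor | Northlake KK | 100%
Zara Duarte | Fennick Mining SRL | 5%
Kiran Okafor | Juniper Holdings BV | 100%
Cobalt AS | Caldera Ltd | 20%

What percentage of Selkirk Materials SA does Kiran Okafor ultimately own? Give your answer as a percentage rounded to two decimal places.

21.90%

Kiran reaches Selkirk along 3 paths.
Direct stake: 7% = 7%.
Via Cobalt: 10% × 69% = 6.9%.
Via Juniper: 100% × 8% = 8%.
Total: 7% + 6.9% + 8% = 21.9%.
Rounded: 21.90%.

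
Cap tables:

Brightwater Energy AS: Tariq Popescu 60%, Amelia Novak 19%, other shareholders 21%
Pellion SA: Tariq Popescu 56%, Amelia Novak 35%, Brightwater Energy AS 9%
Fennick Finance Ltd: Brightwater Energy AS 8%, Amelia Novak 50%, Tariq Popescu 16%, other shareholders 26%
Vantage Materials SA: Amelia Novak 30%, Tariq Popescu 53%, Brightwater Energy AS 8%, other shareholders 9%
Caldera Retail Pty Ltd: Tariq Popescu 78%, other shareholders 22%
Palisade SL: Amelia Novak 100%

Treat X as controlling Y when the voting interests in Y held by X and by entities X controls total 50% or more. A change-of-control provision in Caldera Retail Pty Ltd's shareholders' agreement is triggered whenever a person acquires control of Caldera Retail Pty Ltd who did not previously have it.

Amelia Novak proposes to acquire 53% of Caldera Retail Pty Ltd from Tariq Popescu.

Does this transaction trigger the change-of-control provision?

The purchase adds only to Amelia's holdings (Tariq's stake shrinks), so Amelia is the only person who could newly come to control Caldera.
Amelia holds 50% of Fennick, so Amelia controls Fennick.
Amelia holds 100% of Palisade, so Amelia controls Palisade.
Neither Amelia nor any entity Amelia controls holds any voting interest in Caldera.
So before the transaction, Amelia does not control Caldera.
After the purchase, Amelia holds 53% of Caldera directly, and Tariq's stake falls to 25%.
Amelia holds 53% of Caldera, so Amelia controls Caldera.
Amelia did not control Caldera before and does after, so the clause is triggered.

Yes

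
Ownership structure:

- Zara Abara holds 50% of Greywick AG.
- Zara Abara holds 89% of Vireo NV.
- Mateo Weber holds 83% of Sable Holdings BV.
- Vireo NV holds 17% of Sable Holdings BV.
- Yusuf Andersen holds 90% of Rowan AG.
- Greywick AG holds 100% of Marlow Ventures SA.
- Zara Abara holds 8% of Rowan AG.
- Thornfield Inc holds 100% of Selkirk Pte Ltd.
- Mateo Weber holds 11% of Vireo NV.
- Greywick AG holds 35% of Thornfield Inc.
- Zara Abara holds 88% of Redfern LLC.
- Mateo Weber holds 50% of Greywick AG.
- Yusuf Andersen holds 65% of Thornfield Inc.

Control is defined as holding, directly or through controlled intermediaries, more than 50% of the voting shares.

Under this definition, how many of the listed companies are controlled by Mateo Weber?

1

Mateo holds 83% of Sable, so Mateo controls Sable.
No other company's threshold is met.
Mateo controls 1 company.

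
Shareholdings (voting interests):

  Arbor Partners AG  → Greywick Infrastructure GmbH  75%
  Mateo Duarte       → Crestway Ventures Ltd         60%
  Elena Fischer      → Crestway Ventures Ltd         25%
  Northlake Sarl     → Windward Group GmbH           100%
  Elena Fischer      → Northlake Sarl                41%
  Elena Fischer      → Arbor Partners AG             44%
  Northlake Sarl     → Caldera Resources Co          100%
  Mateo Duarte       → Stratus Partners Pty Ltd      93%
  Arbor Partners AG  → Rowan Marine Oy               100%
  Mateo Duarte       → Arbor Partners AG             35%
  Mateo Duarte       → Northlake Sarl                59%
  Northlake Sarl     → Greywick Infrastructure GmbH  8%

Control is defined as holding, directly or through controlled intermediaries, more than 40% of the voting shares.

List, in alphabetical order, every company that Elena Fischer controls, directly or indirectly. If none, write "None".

Elena holds 44% of Arbor, so Elena controls Arbor.
Elena holds 41% of Northlake, so Elena controls Northlake.
Northlake and Arbor together hold 8% + 75% = 83% of Greywick, so Elena controls Greywick.
Northlake holds 100% of Caldera, so Elena controls Caldera.
Arbor holds 100% of Rowan, so Elena controls Rowan.
Northlake holds 100% of Windward, so Elena controls Windward.
No other company's threshold is met.

Arbor Partners AG, Caldera Resources Co, Greywick Infrastructure GmbH, Northlake Sarl, Rowan Marine Oy, Windward Group GmbH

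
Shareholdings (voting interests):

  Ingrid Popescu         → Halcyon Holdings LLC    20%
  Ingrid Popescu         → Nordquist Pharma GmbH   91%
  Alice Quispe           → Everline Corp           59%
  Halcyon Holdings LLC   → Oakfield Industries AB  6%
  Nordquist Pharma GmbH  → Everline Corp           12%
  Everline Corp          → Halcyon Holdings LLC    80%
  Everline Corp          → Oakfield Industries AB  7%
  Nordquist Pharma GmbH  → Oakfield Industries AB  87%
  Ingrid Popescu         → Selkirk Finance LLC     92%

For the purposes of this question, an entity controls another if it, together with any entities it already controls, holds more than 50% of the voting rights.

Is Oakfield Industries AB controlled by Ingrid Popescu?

Yes

Ingrid holds 91% of Nordquist, so Ingrid controls Nordquist.
Nordquist holds 87% of Oakfield, so Ingrid controls Oakfield.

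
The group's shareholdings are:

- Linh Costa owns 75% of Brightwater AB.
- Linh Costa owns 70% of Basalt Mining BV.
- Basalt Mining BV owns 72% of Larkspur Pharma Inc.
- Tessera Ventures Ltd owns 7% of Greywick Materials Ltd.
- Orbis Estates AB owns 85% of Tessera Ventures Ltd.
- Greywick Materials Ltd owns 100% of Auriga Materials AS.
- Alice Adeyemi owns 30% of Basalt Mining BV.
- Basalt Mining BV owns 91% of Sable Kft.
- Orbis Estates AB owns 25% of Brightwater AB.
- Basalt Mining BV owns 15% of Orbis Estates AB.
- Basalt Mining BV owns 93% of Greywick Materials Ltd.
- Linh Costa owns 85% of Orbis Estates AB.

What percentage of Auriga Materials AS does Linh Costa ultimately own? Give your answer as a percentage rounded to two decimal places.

Linh reaches Auriga along 3 paths.
Via Basalt → Orbis → Tessera → Greywick: 70% × 15% × 85% × 7% × 100% = 0.62475%.
Via Orbis → Tessera → Greywick: 85% × 85% × 7% × 100% = 5.0575%.
Via Basalt → Greywick: 70% × 93% × 100% = 65.1%.
Total: 0.62475% + 5.0575% + 65.1% = 70.78225%.
Rounded: 70.78%.

70.78%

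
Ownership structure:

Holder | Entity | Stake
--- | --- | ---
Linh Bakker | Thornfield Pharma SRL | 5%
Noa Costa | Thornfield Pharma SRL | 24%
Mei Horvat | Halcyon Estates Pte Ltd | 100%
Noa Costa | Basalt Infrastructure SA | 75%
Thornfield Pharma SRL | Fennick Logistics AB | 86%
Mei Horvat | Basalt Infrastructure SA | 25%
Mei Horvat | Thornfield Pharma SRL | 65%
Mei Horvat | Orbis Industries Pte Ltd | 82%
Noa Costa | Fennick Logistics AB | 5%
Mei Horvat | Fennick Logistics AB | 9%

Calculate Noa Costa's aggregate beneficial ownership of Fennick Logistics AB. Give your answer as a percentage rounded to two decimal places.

25.64%

Noa reaches Fennick along 2 paths.
Via Thornfield: 24% × 86% = 20.64%.
Direct stake: 5% = 5%.
Total: 20.64% + 5% = 25.64%.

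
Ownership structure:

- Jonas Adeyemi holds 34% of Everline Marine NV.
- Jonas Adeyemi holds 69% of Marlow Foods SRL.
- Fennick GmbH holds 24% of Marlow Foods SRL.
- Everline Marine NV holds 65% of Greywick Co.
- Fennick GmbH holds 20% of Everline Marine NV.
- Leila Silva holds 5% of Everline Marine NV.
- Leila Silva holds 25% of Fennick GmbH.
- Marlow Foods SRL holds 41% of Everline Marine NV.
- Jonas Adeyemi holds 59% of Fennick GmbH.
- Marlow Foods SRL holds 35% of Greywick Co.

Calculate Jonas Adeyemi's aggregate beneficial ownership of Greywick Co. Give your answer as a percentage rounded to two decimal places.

Jonas reaches Greywick along 6 paths.
Via Everline: 34% × 65% = 22.1%.
Via Marlow → Everline: 69% × 41% × 65% = 18.3885%.
Via Fennick → Marlow → Everline: 59% × 24% × 41% × 65% = 3.77364%.
Via Fennick → Everline: 59% × 20% × 65% = 7.67%.
Via Marlow: 69% × 35% = 24.15%.
Via Fennick → Marlow: 59% × 24% × 35% = 4.956%.
Total: 22.1% + 18.3885% + 3.77364% + 7.67% + 24.15% + 4.956% = 81.03814%.
Rounded: 81.04%.

81.04%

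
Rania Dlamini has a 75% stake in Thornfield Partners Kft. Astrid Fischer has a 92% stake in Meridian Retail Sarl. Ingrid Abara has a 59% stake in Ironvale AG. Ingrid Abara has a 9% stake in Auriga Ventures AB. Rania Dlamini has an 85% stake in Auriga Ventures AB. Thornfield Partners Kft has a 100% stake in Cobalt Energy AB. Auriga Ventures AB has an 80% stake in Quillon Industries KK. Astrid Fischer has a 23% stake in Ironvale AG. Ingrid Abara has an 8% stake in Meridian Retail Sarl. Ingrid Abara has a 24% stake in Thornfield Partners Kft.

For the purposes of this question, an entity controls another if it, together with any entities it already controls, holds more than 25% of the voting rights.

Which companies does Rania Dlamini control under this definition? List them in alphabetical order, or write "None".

Auriga Ventures AB, Cobalt Energy AB, Quillon Industries KK, Thornfield Partners Kft

Rania holds 85% of Auriga, so Rania controls Auriga.
Rania holds 75% of Thornfield, so Rania controls Thornfield.
Auriga holds 80% of Quillon, so Rania controls Quillon.
Thornfield holds 100% of Cobalt, so Rania controls Cobalt.
No other company's threshold is met.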